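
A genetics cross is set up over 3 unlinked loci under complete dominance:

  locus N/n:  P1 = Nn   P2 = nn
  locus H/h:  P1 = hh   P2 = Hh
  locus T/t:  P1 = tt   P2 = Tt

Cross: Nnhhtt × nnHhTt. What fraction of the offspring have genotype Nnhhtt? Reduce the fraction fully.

Nnhhtt gametes: Nht×4, nht×4
nnHhTt gametes: nHT×2, nHt×2, nhT×2, nht×2
Nnhhtt×nnHhTt grid (8·8=64): NnHhTt=8 NnHhtt=8 NnhhTt=8 Nnhhtt=8 nnHhTt=8 nnHhtt=8 nnhhTt=8 nnhhtt=8
Nnhhtt hits 8/64; gcd=8; 8÷8/64÷8 = 1/8

P(Nnhhtt) = 1/8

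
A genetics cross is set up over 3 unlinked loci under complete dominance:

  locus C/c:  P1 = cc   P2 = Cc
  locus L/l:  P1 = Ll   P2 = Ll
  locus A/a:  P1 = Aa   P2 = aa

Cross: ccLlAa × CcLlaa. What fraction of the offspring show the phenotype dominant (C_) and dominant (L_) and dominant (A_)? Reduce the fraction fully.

ccLlAa gametes: cLA×2, cLa×2, clA×2, cla×2
CcLlaa gametes: CLa×2, Cla×2, cLa×2, cla×2
ccLlAa×CcLlaa grid (8·8=64): CcLLAa=4 CcLLaa=4 CcLlAa=8 CcLlaa=8 CcllAa=4 Ccllaa=4 ccLLAa=4 ccLLaa=4 ccLlAa=8 ccLlaa=8 ccllAa=4 ccllaa=4
C_ L_ A_ hits 12/64; gcd=4; 12÷4/64÷4 = 3/16

P(C_ L_ A_) = 3/16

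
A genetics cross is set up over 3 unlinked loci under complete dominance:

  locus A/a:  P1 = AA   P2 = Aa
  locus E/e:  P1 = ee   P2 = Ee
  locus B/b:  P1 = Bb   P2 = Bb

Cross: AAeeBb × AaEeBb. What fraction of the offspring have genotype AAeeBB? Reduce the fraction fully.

AAeeBb gametes: AeB×4, Aeb×4
AaEeBb gametes: AEB×1, AEb×1, AeB×1, Aeb×1, aEB×1, aEb×1, aeB×1, aeb×1
AAeeBb×AaEeBb grid (8·8=64): AAEeBB=4 AAEeBb=8 AAEebb=4 AAeeBB=4 AAeeBb=8 AAeebb=4 AaEeBB=4 AaEeBb=8 AaEebb=4 AaeeBB=4 AaeeBb=8 Aaeebb=4
AAeeBB hits 4/64; gcd=4; 4÷4/64÷4 = 1/16

P(AAeeBB) = 1/16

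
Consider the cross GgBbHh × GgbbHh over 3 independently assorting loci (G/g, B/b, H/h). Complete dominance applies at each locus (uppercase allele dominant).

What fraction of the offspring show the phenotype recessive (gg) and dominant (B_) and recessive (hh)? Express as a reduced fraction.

P(gg B_ hh) = 1/32

GgBbHh gametes: GBH×1, GBh×1, GbH×1, Gbh×1, gBH×1, gBh×1, gbH×1, gbh×1
GgbbHh gametes: GbH×2, Gbh×2, gbH×2, gbh×2
GgBbHh×GgbbHh grid (8·8=64): GGBbHH=2 GGBbHh=4 GGBbhh=2 GGbbHH=2 GGbbHh=4 GGbbhh=2 GgBbHH=4 GgBbHh=8 GgBbhh=4 GgbbHH=4 GgbbHh=8 Ggbbhh=4 ggBbHH=2 ggBbHh=4 ggBbhh=2 ggbbHH=2 ggbbHh=4 ggbbhh=2
gg B_ hh hits 2/64; gcd=2; 2÷2/64÷2 = 1/32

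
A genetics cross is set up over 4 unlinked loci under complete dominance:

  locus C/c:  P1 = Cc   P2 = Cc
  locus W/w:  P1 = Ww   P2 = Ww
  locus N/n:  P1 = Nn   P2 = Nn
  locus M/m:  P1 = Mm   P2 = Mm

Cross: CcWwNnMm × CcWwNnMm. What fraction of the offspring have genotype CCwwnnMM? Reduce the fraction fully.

CcWwNnMm gametes: CWNM×1, CWNm×1, CWnM×1, CWnm×1, CwNM×1, CwNm×1, CwnM×1, Cwnm×1, cWNM×1, cWNm×1, cWnM×1, cWnm×1, cwNM×1, cwNm×1, cwnM×1, cwnm×1
CcWwNnMm gametes: CWNM×1, CWNm×1, CWnM×1, CWnm×1, CwNM×1, CwNm×1, CwnM×1, Cwnm×1, cWNM×1, cWNm×1, cWnM×1, cWnm×1, cwNM×1, cwNm×1, cwnM×1, cwnm×1
CcWwNnMm×CcWwNnMm grid (16·16=256): CCWWNNMM=1 CCWWNNMm=2 CCWWNNmm=1 CCWWNnMM=2 CCWWNnMm=4 CCWWNnmm=2 CCWWnnMM=1 CCWWnnMm=2 CCWWnnmm=1 CCWwNNMM=2 CCWwNNMm=4 CCWwNNmm=2 CCWwNnMM=4 CCWwNnMm=8 CCWwNnmm=4 CCWwnnMM=2 CCWwnnMm=4 CCWwnnmm=2 CCwwNNMM=1 CCwwNNMm=2 CCwwNNmm=1 CCwwNnMM=2 CCwwNnMm=4 CCwwNnmm=2 CCwwnnMM=1 CCwwnnMm=2 CCwwnnmm=1 CcWWNNMM=2 CcWWNNMm=4 CcWWNNmm=2 CcWWNnMM=4 CcWWNnMm=8 CcWWNnmm=4 CcWWnnMM=2 CcWWnnMm=4 CcWWnnmm=2 CcWwNNMM=4 CcWwNNMm=8 CcWwNNmm=4 CcWwNnMM=8 CcWwNnMm=16 CcWwNnmm=8 CcWwnnMM=4 CcWwnnMm=8 CcWwnnmm=4 CcwwNNMM=2 CcwwNNMm=4 CcwwNNmm=2 CcwwNnMM=4 CcwwNnMm=8 CcwwNnmm=4 CcwwnnMM=2 CcwwnnMm=4 Ccwwnnmm=2 ccWWNNMM=1 ccWWNNMm=2 ccWWNNmm=1 ccWWNnMM=2 ccWWNnMm=4 ccWWNnmm=2 ccWWnnMM=1 ccWWnnMm=2 ccWWnnmm=1 ccWwNNMM=2 ccWwNNMm=4 ccWwNNmm=2 ccWwNnMM=4 ccWwNnMm=8 ccWwNnmm=4 ccWwnnMM=2 ccWwnnMm=4 ccWwnnmm=2 ccwwNNMM=1 ccwwNNMm=2 ccwwNNmm=1 ccwwNnMM=2 ccwwNnMm=4 ccwwNnmm=2 ccwwnnMM=1 ccwwnnMm=2 ccwwnnmm=1
CCwwnnMM hits 1/256; gcd=1; 1÷1/256÷1 = 1/256

P(CCwwnnMM) = 1/256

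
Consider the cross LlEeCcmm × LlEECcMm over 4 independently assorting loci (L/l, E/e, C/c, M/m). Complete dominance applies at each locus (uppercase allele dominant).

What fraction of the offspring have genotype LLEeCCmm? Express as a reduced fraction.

LlEeCcmm gametes: LECm×2, LEcm×2, LeCm×2, Lecm×2, lECm×2, lEcm×2, leCm×2, lecm×2
LlEECcMm gametes: LECM×2, LECm×2, LEcM×2, LEcm×2, lECM×2, lECm×2, lEcM×2, lEcm×2
LlEeCcmm×LlEECcMm grid (16·16=256): LLEECCMm=4 LLEECCmm=4 LLEECcMm=8 LLEECcmm=8 LLEEccMm=4 LLEEccmm=4 LLEeCCMm=4 LLEeCCmm=4 LLEeCcMm=8 LLEeCcmm=8 LLEeccMm=4 LLEeccmm=4 LlEECCMm=8 LlEECCmm=8 LlEECcMm=16 LlEECcmm=16 LlEEccMm=8 LlEEccmm=8 LlEeCCMm=8 LlEeCCmm=8 LlEeCcMm=16 LlEeCcmm=16 LlEeccMm=8 LlEeccmm=8 llEECCMm=4 llEECCmm=4 llEECcMm=8 llEECcmm=8 llEEccMm=4 llEEccmm=4 llEeCCMm=4 llEeCCmm=4 llEeCcMm=8 llEeCcmm=8 llEeccMm=4 llEeccmm=4
LLEeCCmm hits 4/256; gcd=4; 4÷4/256÷4 = 1/64

P(LLEeCCmm) = 1/64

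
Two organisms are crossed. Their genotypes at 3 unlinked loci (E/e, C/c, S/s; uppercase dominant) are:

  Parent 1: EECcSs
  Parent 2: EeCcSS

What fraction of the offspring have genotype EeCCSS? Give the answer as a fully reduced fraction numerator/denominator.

EECcSs gametes: ECS×2, ECs×2, EcS×2, Ecs×2
EeCcSS gametes: ECS×2, EcS×2, eCS×2, ecS×2
EECcSs×EeCcSS grid (8·8=64): EECCSS=4 EECCSs=4 EECcSS=8 EECcSs=8 EEccSS=4 EEccSs=4 EeCCSS=4 EeCCSs=4 EeCcSS=8 EeCcSs=8 EeccSS=4 EeccSs=4
EeCCSS hits 4/64; gcd=4; 4÷4/64÷4 = 1/16

P(EeCCSS) = 1/16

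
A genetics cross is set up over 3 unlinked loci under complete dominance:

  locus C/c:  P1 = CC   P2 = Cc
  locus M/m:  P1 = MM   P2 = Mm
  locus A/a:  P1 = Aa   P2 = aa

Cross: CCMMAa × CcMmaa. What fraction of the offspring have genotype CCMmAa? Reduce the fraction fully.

CCMMAa gametes: CMA×4, CMa×4
CcMmaa gametes: CMa×2, Cma×2, cMa×2, cma×2
CCMMAa×CcMmaa grid (8·8=64): CCMMAa=8 CCMMaa=8 CCMmAa=8 CCMmaa=8 CcMMAa=8 CcMMaa=8 CcMmAa=8 CcMmaa=8
CCMmAa hits 8/64; gcd=8; 8÷8/64÷8 = 1/8

P(CCMmAa) = 1/8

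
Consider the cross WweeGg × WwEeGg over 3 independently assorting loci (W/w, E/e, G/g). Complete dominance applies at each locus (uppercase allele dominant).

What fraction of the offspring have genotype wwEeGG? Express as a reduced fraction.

P(wwEeGG) = 1/32

WweeGg gametes: WeG×2, Weg×2, weG×2, weg×2
WwEeGg gametes: WEG×1, WEg×1, WeG×1, Weg×1, wEG×1, wEg×1, weG×1, weg×1
WweeGg×WwEeGg grid (8·8=64): WWEeGG=2 WWEeGg=4 WWEegg=2 WWeeGG=2 WWeeGg=4 WWeegg=2 WwEeGG=4 WwEeGg=8 WwEegg=4 WweeGG=4 WweeGg=8 Wweegg=4 wwEeGG=2 wwEeGg=4 wwEegg=2 wweeGG=2 wweeGg=4 wweegg=2
wwEeGG hits 2/64; gcd=2; 2÷2/64÷2 = 1/32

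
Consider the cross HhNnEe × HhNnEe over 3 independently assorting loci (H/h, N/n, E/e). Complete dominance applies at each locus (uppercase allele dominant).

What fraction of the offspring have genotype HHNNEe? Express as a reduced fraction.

P(HHNNEe) = 1/32

HhNnEe gametes: HNE×1, HNe×1, HnE×1, Hne×1, hNE×1, hNe×1, hnE×1, hne×1
HhNnEe gametes: HNE×1, HNe×1, HnE×1, Hne×1, hNE×1, hNe×1, hnE×1, hne×1
HhNnEe×HhNnEe grid (8·8=64): HHNNEE=1 HHNNEe=2 HHNNee=1 HHNnEE=2 HHNnEe=4 HHNnee=2 HHnnEE=1 HHnnEe=2 HHnnee=1 HhNNEE=2 HhNNEe=4 HhNNee=2 HhNnEE=4 HhNnEe=8 HhNnee=4 HhnnEE=2 HhnnEe=4 Hhnnee=2 hhNNEE=1 hhNNEe=2 hhNNee=1 hhNnEE=2 hhNnEe=4 hhNnee=2 hhnnEE=1 hhnnEe=2 hhnnee=1
HHNNEe hits 2/64; gcd=2; 2÷2/64÷2 = 1/32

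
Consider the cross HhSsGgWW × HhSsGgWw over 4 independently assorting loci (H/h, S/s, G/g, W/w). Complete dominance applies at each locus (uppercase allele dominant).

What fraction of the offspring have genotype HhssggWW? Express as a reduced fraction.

P(HhssggWW) = 1/64

HhSsGgWW gametes: HSGW×2, HSgW×2, HsGW×2, HsgW×2, hSGW×2, hSgW×2, hsGW×2, hsgW×2
HhSsGgWw gametes: HSGW×1, HSGw×1, HSgW×1, HSgw×1, HsGW×1, HsGw×1, HsgW×1, Hsgw×1, hSGW×1, hSGw×1, hSgW×1, hSgw×1, hsGW×1, hsGw×1, hsgW×1, hsgw×1
HhSsGgWW×HhSsGgWw grid (16·16=256): HHSSGGWW=2 HHSSGGWw=2 HHSSGgWW=4 HHSSGgWw=4 HHSSggWW=2 HHSSggWw=2 HHSsGGWW=4 HHSsGGWw=4 HHSsGgWW=8 HHSsGgWw=8 HHSsggWW=4 HHSsggWw=4 HHssGGWW=2 HHssGGWw=2 HHssGgWW=4 HHssGgWw=4 HHssggWW=2 HHssggWw=2 HhSSGGWW=4 HhSSGGWw=4 HhSSGgWW=8 HhSSGgWw=8 HhSSggWW=4 HhSSggWw=4 HhSsGGWW=8 HhSsGGWw=8 HhSsGgWW=16 HhSsGgWw=16 HhSsggWW=8 HhSsggWw=8 HhssGGWW=4 HhssGGWw=4 HhssGgWW=8 HhssGgWw=8 HhssggWW=4 HhssggWw=4 hhSSGGWW=2 hhSSGGWw=2 hhSSGgWW=4 hhSSGgWw=4 hhSSggWW=2 hhSSggWw=2 hhSsGGWW=4 hhSsGGWw=4 hhSsGgWW=8 hhSsGgWw=8 hhSsggWW=4 hhSsggWw=4 hhssGGWW=2 hhssGGWw=2 hhssGgWW=4 hhssGgWw=4 hhssggWW=2 hhssggWw=2
HhssggWW hits 4/256; gcd=4; 4÷4/256÷4 = 1/64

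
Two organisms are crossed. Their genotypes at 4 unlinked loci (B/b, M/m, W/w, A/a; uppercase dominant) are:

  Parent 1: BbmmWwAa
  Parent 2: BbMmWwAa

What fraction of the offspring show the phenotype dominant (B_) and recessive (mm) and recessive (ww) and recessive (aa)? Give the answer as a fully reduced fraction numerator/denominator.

BbmmWwAa gametes: BmWA×2, BmWa×2, BmwA×2, Bmwa×2, bmWA×2, bmWa×2, bmwA×2, bmwa×2
BbMmWwAa gametes: BMWA×1, BMWa×1, BMwA×1, BMwa×1, BmWA×1, BmWa×1, BmwA×1, Bmwa×1, bMWA×1, bMWa×1, bMwA×1, bMwa×1, bmWA×1, bmWa×1, bmwA×1, bmwa×1
BbmmWwAa×BbMmWwAa grid (16·16=256): BBMmWWAA=2 BBMmWWAa=4 BBMmWWaa=2 BBMmWwAA=4 BBMmWwAa=8 BBMmWwaa=4 BBMmwwAA=2 BBMmwwAa=4 BBMmwwaa=2 BBmmWWAA=2 BBmmWWAa=4 BBmmWWaa=2 BBmmWwAA=4 BBmmWwAa=8 BBmmWwaa=4 BBmmwwAA=2 BBmmwwAa=4 BBmmwwaa=2 BbMmWWAA=4 BbMmWWAa=8 BbMmWWaa=4 BbMmWwAA=8 BbMmWwAa=16 BbMmWwaa=8 BbMmwwAA=4 BbMmwwAa=8 BbMmwwaa=4 BbmmWWAA=4 BbmmWWAa=8 BbmmWWaa=4 BbmmWwAA=8 BbmmWwAa=16 BbmmWwaa=8 BbmmwwAA=4 BbmmwwAa=8 Bbmmwwaa=4 bbMmWWAA=2 bbMmWWAa=4 bbMmWWaa=2 bbMmWwAA=4 bbMmWwAa=8 bbMmWwaa=4 bbMmwwAA=2 bbMmwwAa=4 bbMmwwaa=2 bbmmWWAA=2 bbmmWWAa=4 bbmmWWaa=2 bbmmWwAA=4 bbmmWwAa=8 bbmmWwaa=4 bbmmwwAA=2 bbmmwwAa=4 bbmmwwaa=2
B_ mm ww aa hits 6/256; gcd=2; 6÷2/256÷2 = 3/128

P(B_ mm ww aa) = 3/128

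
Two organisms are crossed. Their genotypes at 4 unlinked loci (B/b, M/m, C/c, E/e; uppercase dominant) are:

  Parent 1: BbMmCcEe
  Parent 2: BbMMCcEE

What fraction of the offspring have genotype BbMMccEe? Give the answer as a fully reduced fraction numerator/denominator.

P(BbMMccEe) = 1/32

BbMmCcEe gametes: BMCE×1, BMCe×1, BMcE×1, BMce×1, BmCE×1, BmCe×1, BmcE×1, Bmce×1, bMCE×1, bMCe×1, bMcE×1, bMce×1, bmCE×1, bmCe×1, bmcE×1, bmce×1
BbMMCcEE gametes: BMCE×4, BMcE×4, bMCE×4, bMcE×4
BbMmCcEe×BbMMCcEE grid (16·16=256): BBMMCCEE=4 BBMMCCEe=4 BBMMCcEE=8 BBMMCcEe=8 BBMMccEE=4 BBMMccEe=4 BBMmCCEE=4 BBMmCCEe=4 BBMmCcEE=8 BBMmCcEe=8 BBMmccEE=4 BBMmccEe=4 BbMMCCEE=8 BbMMCCEe=8 BbMMCcEE=16 BbMMCcEe=16 BbMMccEE=8 BbMMccEe=8 BbMmCCEE=8 BbMmCCEe=8 BbMmCcEE=16 BbMmCcEe=16 BbMmccEE=8 BbMmccEe=8 bbMMCCEE=4 bbMMCCEe=4 bbMMCcEE=8 bbMMCcEe=8 bbMMccEE=4 bbMMccEe=4 bbMmCCEE=4 bbMmCCEe=4 bbMmCcEE=8 bbMmCcEe=8 bbMmccEE=4 bbMmccEe=4
BbMMccEe hits 8/256; gcd=8; 8÷8/256÷8 = 1/32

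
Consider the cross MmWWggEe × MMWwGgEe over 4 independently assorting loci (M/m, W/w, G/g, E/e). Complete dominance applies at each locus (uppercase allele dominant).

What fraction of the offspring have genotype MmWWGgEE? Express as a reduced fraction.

MmWWggEe gametes: MWgE×4, MWge×4, mWgE×4, mWge×4
MMWwGgEe gametes: MWGE×2, MWGe×2, MWgE×2, MWge×2, MwGE×2, MwGe×2, MwgE×2, Mwge×2
MmWWggEe×MMWwGgEe grid (16·16=256): MMWWGgEE=8 MMWWGgEe=16 MMWWGgee=8 MMWWggEE=8 MMWWggEe=16 MMWWggee=8 MMWwGgEE=8 MMWwGgEe=16 MMWwGgee=8 MMWwggEE=8 MMWwggEe=16 MMWwggee=8 MmWWGgEE=8 MmWWGgEe=16 MmWWGgee=8 MmWWggEE=8 MmWWggEe=16 MmWWggee=8 MmWwGgEE=8 MmWwGgEe=16 MmWwGgee=8 MmWwggEE=8 MmWwggEe=16 MmWwggee=8
MmWWGgEE hits 8/256; gcd=8; 8÷8/256÷8 = 1/32

P(MmWWGgEE) = 1/32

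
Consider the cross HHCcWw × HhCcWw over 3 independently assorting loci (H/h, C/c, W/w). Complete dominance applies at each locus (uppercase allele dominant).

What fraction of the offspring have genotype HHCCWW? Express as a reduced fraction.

P(HHCCWW) = 1/32

HHCcWw gametes: HCW×2, HCw×2, HcW×2, Hcw×2
HhCcWw gametes: HCW×1, HCw×1, HcW×1, Hcw×1, hCW×1, hCw×1, hcW×1, hcw×1
HHCcWw×HhCcWw grid (8·8=64): HHCCWW=2 HHCCWw=4 HHCCww=2 HHCcWW=4 HHCcWw=8 HHCcww=4 HHccWW=2 HHccWw=4 HHccww=2 HhCCWW=2 HhCCWw=4 HhCCww=2 HhCcWW=4 HhCcWw=8 HhCcww=4 HhccWW=2 HhccWw=4 Hhccww=2
HHCCWW hits 2/64; gcd=2; 2÷2/64÷2 = 1/32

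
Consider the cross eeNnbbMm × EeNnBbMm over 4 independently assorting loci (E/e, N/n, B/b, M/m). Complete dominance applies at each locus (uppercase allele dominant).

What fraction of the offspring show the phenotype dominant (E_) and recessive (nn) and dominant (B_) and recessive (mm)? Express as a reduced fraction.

P(E_ nn B_ mm) = 1/64

eeNnbbMm gametes: eNbM×4, eNbm×4, enbM×4, enbm×4
EeNnBbMm gametes: ENBM×1, ENBm×1, ENbM×1, ENbm×1, EnBM×1, EnBm×1, EnbM×1, Enbm×1, eNBM×1, eNBm×1, eNbM×1, eNbm×1, enBM×1, enBm×1, enbM×1, enbm×1
eeNnbbMm×EeNnBbMm grid (16·16=256): EeNNBbMM=4 EeNNBbMm=8 EeNNBbmm=4 EeNNbbMM=4 EeNNbbMm=8 EeNNbbmm=4 EeNnBbMM=8 EeNnBbMm=16 EeNnBbmm=8 EeNnbbMM=8 EeNnbbMm=16 EeNnbbmm=8 EennBbMM=4 EennBbMm=8 EennBbmm=4 EennbbMM=4 EennbbMm=8 Eennbbmm=4 eeNNBbMM=4 eeNNBbMm=8 eeNNBbmm=4 eeNNbbMM=4 eeNNbbMm=8 eeNNbbmm=4 eeNnBbMM=8 eeNnBbMm=16 eeNnBbmm=8 eeNnbbMM=8 eeNnbbMm=16 eeNnbbmm=8 eennBbMM=4 eennBbMm=8 eennBbmm=4 eennbbMM=4 eennbbMm=8 eennbbmm=4
E_ nn B_ mm hits 4/256; gcd=4; 4÷4/256÷4 = 1/64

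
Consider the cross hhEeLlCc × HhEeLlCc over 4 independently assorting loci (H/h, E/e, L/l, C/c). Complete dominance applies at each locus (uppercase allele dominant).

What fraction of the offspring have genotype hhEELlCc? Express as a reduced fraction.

hhEeLlCc gametes: hELC×2, hELc×2, hElC×2, hElc×2, heLC×2, heLc×2, helC×2, helc×2
HhEeLlCc gametes: HELC×1, HELc×1, HElC×1, HElc×1, HeLC×1, HeLc×1, HelC×1, Helc×1, hELC×1, hELc×1, hElC×1, hElc×1, heLC×1, heLc×1, helC×1, helc×1
hhEeLlCc×HhEeLlCc grid (16·16=256): HhEELLCC=2 HhEELLCc=4 HhEELLcc=2 HhEELlCC=4 HhEELlCc=8 HhEELlcc=4 HhEEllCC=2 HhEEllCc=4 HhEEllcc=2 HhEeLLCC=4 HhEeLLCc=8 HhEeLLcc=4 HhEeLlCC=8 HhEeLlCc=16 HhEeLlcc=8 HhEellCC=4 HhEellCc=8 HhEellcc=4 HheeLLCC=2 HheeLLCc=4 HheeLLcc=2 HheeLlCC=4 HheeLlCc=8 HheeLlcc=4 HheellCC=2 HheellCc=4 Hheellcc=2 hhEELLCC=2 hhEELLCc=4 hhEELLcc=2 hhEELlCC=4 hhEELlCc=8 hhEELlcc=4 hhEEllCC=2 hhEEllCc=4 hhEEllcc=2 hhEeLLCC=4 hhEeLLCc=8 hhEeLLcc=4 hhEeLlCC=8 hhEeLlCc=16 hhEeLlcc=8 hhEellCC=4 hhEellCc=8 hhEellcc=4 hheeLLCC=2 hheeLLCc=4 hheeLLcc=2 hheeLlCC=4 hheeLlCc=8 hheeLlcc=4 hheellCC=2 hheellCc=4 hheellcc=2
hhEELlCc hits 8/256; gcd=8; 8÷8/256÷8 = 1/32

P(hhEELlCc) = 1/32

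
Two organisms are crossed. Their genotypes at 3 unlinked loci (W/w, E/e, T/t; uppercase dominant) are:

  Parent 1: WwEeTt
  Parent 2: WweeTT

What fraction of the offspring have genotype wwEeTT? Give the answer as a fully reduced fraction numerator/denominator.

P(wwEeTT) = 1/16

WwEeTt gametes: WET×1, WEt×1, WeT×1, Wet×1, wET×1, wEt×1, weT×1, wet×1
WweeTT gametes: WeT×4, weT×4
WwEeTt×WweeTT grid (8·8=64): WWEeTT=4 WWEeTt=4 WWeeTT=4 WWeeTt=4 WwEeTT=8 WwEeTt=8 WweeTT=8 WweeTt=8 wwEeTT=4 wwEeTt=4 wweeTT=4 wweeTt=4
wwEeTT hits 4/64; gcd=4; 4÷4/64÷4 = 1/16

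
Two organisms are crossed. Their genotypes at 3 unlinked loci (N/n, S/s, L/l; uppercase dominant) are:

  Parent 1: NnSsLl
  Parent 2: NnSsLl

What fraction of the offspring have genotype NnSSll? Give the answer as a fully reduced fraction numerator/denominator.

P(NnSSll) = 1/32

NnSsLl gametes: NSL×1, NSl×1, NsL×1, Nsl×1, nSL×1, nSl×1, nsL×1, nsl×1
NnSsLl gametes: NSL×1, NSl×1, NsL×1, Nsl×1, nSL×1, nSl×1, nsL×1, nsl×1
NnSsLl×NnSsLl grid (8·8=64): NNSSLL=1 NNSSLl=2 NNSSll=1 NNSsLL=2 NNSsLl=4 NNSsll=2 NNssLL=1 NNssLl=2 NNssll=1 NnSSLL=2 NnSSLl=4 NnSSll=2 NnSsLL=4 NnSsLl=8 NnSsll=4 NnssLL=2 NnssLl=4 Nnssll=2 nnSSLL=1 nnSSLl=2 nnSSll=1 nnSsLL=2 nnSsLl=4 nnSsll=2 nnssLL=1 nnssLl=2 nnssll=1
NnSSll hits 2/64; gcd=2; 2÷2/64÷2 = 1/32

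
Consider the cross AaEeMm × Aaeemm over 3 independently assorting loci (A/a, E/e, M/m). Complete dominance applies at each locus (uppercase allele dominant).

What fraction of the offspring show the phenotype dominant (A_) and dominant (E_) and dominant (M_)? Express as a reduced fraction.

AaEeMm gametes: AEM×1, AEm×1, AeM×1, Aem×1, aEM×1, aEm×1, aeM×1, aem×1
Aaeemm gametes: Aem×4, aem×4
AaEeMm×Aaeemm grid (8·8=64): AAEeMm=4 AAEemm=4 AAeeMm=4 AAeemm=4 AaEeMm=8 AaEemm=8 AaeeMm=8 Aaeemm=8 aaEeMm=4 aaEemm=4 aaeeMm=4 aaeemm=4
A_ E_ M_ hits 12/64; gcd=4; 12÷4/64÷4 = 3/16

P(A_ E_ M_) = 3/16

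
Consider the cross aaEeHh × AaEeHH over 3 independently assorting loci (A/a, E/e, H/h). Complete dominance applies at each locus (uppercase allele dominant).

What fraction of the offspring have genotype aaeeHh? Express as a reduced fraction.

aaEeHh gametes: aEH×2, aEh×2, aeH×2, aeh×2
AaEeHH gametes: AEH×2, AeH×2, aEH×2, aeH×2
aaEeHh×AaEeHH grid (8·8=64): AaEEHH=4 AaEEHh=4 AaEeHH=8 AaEeHh=8 AaeeHH=4 AaeeHh=4 aaEEHH=4 aaEEHh=4 aaEeHH=8 aaEeHh=8 aaeeHH=4 aaeeHh=4
aaeeHh hits 4/64; gcd=4; 4÷4/64÷4 = 1/16

P(aaeeHh) = 1/16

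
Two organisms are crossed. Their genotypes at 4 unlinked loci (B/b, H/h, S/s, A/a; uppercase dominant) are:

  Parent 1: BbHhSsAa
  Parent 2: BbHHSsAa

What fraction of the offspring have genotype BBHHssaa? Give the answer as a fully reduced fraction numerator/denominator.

BbHhSsAa gametes: BHSA×1, BHSa×1, BHsA×1, BHsa×1, BhSA×1, BhSa×1, BhsA×1, Bhsa×1, bHSA×1, bHSa×1, bHsA×1, bHsa×1, bhSA×1, bhSa×1, bhsA×1, bhsa×1
BbHHSsAa gametes: BHSA×2, BHSa×2, BHsA×2, BHsa×2, bHSA×2, bHSa×2, bHsA×2, bHsa×2
BbHhSsAa×BbHHSsAa grid (16·16=256): BBHHSSAA=2 BBHHSSAa=4 BBHHSSaa=2 BBHHSsAA=4 BBHHSsAa=8 BBHHSsaa=4 BBHHssAA=2 BBHHssAa=4 BBHHssaa=2 BBHhSSAA=2 BBHhSSAa=4 BBHhSSaa=2 BBHhSsAA=4 BBHhSsAa=8 BBHhSsaa=4 BBHhssAA=2 BBHhssAa=4 BBHhssaa=2 BbHHSSAA=4 BbHHSSAa=8 BbHHSSaa=4 BbHHSsAA=8 BbHHSsAa=16 BbHHSsaa=8 BbHHssAA=4 BbHHssAa=8 BbHHssaa=4 BbHhSSAA=4 BbHhSSAa=8 BbHhSSaa=4 BbHhSsAA=8 BbHhSsAa=16 BbHhSsaa=8 BbHhssAA=4 BbHhssAa=8 BbHhssaa=4 bbHHSSAA=2 bbHHSSAa=4 bbHHSSaa=2 bbHHSsAA=4 bbHHSsAa=8 bbHHSsaa=4 bbHHssAA=2 bbHHssAa=4 bbHHssaa=2 bbHhSSAA=2 bbHhSSAa=4 bbHhSSaa=2 bbHhSsAA=4 bbHhSsAa=8 bbHhSsaa=4 bbHhssAA=2 bbHhssAa=4 bbHhssaa=2
BBHHssaa hits 2/256; gcd=2; 2÷2/256÷2 = 1/128

P(BBHHssaa) = 1/128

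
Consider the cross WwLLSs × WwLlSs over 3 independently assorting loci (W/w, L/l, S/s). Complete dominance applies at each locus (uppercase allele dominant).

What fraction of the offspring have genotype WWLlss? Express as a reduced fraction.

WwLLSs gametes: WLS×2, WLs×2, wLS×2, wLs×2
WwLlSs gametes: WLS×1, WLs×1, WlS×1, Wls×1, wLS×1, wLs×1, wlS×1, wls×1
WwLLSs×WwLlSs grid (8·8=64): WWLLSS=2 WWLLSs=4 WWLLss=2 WWLlSS=2 WWLlSs=4 WWLlss=2 WwLLSS=4 WwLLSs=8 WwLLss=4 WwLlSS=4 WwLlSs=8 WwLlss=4 wwLLSS=2 wwLLSs=4 wwLLss=2 wwLlSS=2 wwLlSs=4 wwLlss=2
WWLlss hits 2/64; gcd=2; 2÷2/64÷2 = 1/32

P(WWLlss) = 1/32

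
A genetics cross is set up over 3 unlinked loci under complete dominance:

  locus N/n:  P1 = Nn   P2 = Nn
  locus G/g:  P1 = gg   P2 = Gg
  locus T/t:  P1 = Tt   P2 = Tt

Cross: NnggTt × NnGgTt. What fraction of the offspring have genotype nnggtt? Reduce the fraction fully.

P(nnggtt) = 1/32

NnggTt gametes: NgT×2, Ngt×2, ngT×2, ngt×2
NnGgTt gametes: NGT×1, NGt×1, NgT×1, Ngt×1, nGT×1, nGt×1, ngT×1, ngt×1
NnggTt×NnGgTt grid (8·8=64): NNGgTT=2 NNGgTt=4 NNGgtt=2 NNggTT=2 NNggTt=4 NNggtt=2 NnGgTT=4 NnGgTt=8 NnGgtt=4 NnggTT=4 NnggTt=8 Nnggtt=4 nnGgTT=2 nnGgTt=4 nnGgtt=2 nnggTT=2 nnggTt=4 nnggtt=2
nnggtt hits 2/64; gcd=2; 2÷2/64÷2 = 1/32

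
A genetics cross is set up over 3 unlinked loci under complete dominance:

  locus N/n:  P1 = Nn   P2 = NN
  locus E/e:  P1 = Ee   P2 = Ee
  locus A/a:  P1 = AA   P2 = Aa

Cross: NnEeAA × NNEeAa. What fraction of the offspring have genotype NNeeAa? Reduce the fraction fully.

P(NNeeAa) = 1/16

NnEeAA gametes: NEA×2, NeA×2, nEA×2, neA×2
NNEeAa gametes: NEA×2, NEa×2, NeA×2, Nea×2
NnEeAA×NNEeAa grid (8·8=64): NNEEAA=4 NNEEAa=4 NNEeAA=8 NNEeAa=8 NNeeAA=4 NNeeAa=4 NnEEAA=4 NnEEAa=4 NnEeAA=8 NnEeAa=8 NneeAA=4 NneeAa=4
NNeeAa hits 4/64; gcd=4; 4÷4/64÷4 = 1/16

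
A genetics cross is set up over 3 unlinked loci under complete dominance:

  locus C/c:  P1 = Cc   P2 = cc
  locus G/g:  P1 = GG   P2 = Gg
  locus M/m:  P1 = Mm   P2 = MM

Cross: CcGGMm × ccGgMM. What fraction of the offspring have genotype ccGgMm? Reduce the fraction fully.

P(ccGgMm) = 1/8

CcGGMm gametes: CGM×2, CGm×2, cGM×2, cGm×2
ccGgMM gametes: cGM×4, cgM×4
CcGGMm×ccGgMM grid (8·8=64): CcGGMM=8 CcGGMm=8 CcGgMM=8 CcGgMm=8 ccGGMM=8 ccGGMm=8 ccGgMM=8 ccGgMm=8
ccGgMm hits 8/64; gcd=8; 8÷8/64÷8 = 1/8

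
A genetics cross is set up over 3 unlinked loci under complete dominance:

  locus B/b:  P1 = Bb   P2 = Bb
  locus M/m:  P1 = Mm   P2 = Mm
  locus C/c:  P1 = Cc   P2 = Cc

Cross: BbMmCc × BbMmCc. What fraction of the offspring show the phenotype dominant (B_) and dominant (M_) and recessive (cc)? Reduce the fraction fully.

BbMmCc gametes: BMC×1, BMc×1, BmC×1, Bmc×1, bMC×1, bMc×1, bmC×1, bmc×1
BbMmCc gametes: BMC×1, BMc×1, BmC×1, Bmc×1, bMC×1, bMc×1, bmC×1, bmc×1
BbMmCc×BbMmCc grid (8·8=64): BBMMCC=1 BBMMCc=2 BBMMcc=1 BBMmCC=2 BBMmCc=4 BBMmcc=2 BBmmCC=1 BBmmCc=2 BBmmcc=1 BbMMCC=2 BbMMCc=4 BbMMcc=2 BbMmCC=4 BbMmCc=8 BbMmcc=4 BbmmCC=2 BbmmCc=4 Bbmmcc=2 bbMMCC=1 bbMMCc=2 bbMMcc=1 bbMmCC=2 bbMmCc=4 bbMmcc=2 bbmmCC=1 bbmmCc=2 bbmmcc=1
B_ M_ cc hits 9/64; gcd=1; 9÷1/64÷1 = 9/64

P(B_ M_ cc) = 9/64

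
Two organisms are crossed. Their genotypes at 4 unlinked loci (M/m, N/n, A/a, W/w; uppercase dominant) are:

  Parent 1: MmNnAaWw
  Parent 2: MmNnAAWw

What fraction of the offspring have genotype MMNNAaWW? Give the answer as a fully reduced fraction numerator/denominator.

P(MMNNAaWW) = 1/128

MmNnAaWw gametes: MNAW×1, MNAw×1, MNaW×1, MNaw×1, MnAW×1, MnAw×1, MnaW×1, Mnaw×1, mNAW×1, mNAw×1, mNaW×1, mNaw×1, mnAW×1, mnAw×1, mnaW×1, mnaw×1
MmNnAAWw gametes: MNAW×2, MNAw×2, MnAW×2, MnAw×2, mNAW×2, mNAw×2, mnAW×2, mnAw×2
MmNnAaWw×MmNnAAWw grid (16·16=256): MMNNAAWW=2 MMNNAAWw=4 MMNNAAww=2 MMNNAaWW=2 MMNNAaWw=4 MMNNAaww=2 MMNnAAWW=4 MMNnAAWw=8 MMNnAAww=4 MMNnAaWW=4 MMNnAaWw=8 MMNnAaww=4 MMnnAAWW=2 MMnnAAWw=4 MMnnAAww=2 MMnnAaWW=2 MMnnAaWw=4 MMnnAaww=2 MmNNAAWW=4 MmNNAAWw=8 MmNNAAww=4 MmNNAaWW=4 MmNNAaWw=8 MmNNAaww=4 MmNnAAWW=8 MmNnAAWw=16 MmNnAAww=8 MmNnAaWW=8 MmNnAaWw=16 MmNnAaww=8 MmnnAAWW=4 MmnnAAWw=8 MmnnAAww=4 MmnnAaWW=4 MmnnAaWw=8 MmnnAaww=4 mmNNAAWW=2 mmNNAAWw=4 mmNNAAww=2 mmNNAaWW=2 mmNNAaWw=4 mmNNAaww=2 mmNnAAWW=4 mmNnAAWw=8 mmNnAAww=4 mmNnAaWW=4 mmNnAaWw=8 mmNnAaww=4 mmnnAAWW=2 mmnnAAWw=4 mmnnAAww=2 mmnnAaWW=2 mmnnAaWw=4 mmnnAaww=2
MMNNAaWW hits 2/256; gcd=2; 2÷2/256÷2 = 1/128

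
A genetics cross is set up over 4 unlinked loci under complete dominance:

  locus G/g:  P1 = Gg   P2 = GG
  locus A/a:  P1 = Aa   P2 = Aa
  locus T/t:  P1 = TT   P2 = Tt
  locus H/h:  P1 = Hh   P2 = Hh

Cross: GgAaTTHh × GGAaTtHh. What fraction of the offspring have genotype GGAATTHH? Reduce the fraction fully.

P(GGAATTHH) = 1/64

GgAaTTHh gametes: GATH×2, GATh×2, GaTH×2, GaTh×2, gATH×2, gATh×2, gaTH×2, gaTh×2
GGAaTtHh gametes: GATH×2, GATh×2, GAtH×2, GAth×2, GaTH×2, GaTh×2, GatH×2, Gath×2
GgAaTTHh×GGAaTtHh grid (16·16=256): GGAATTHH=4 GGAATTHh=8 GGAATThh=4 GGAATtHH=4 GGAATtHh=8 GGAATthh=4 GGAaTTHH=8 GGAaTTHh=16 GGAaTThh=8 GGAaTtHH=8 GGAaTtHh=16 GGAaTthh=8 GGaaTTHH=4 GGaaTTHh=8 GGaaTThh=4 GGaaTtHH=4 GGaaTtHh=8 GGaaTthh=4 GgAATTHH=4 GgAATTHh=8 GgAATThh=4 GgAATtHH=4 GgAATtHh=8 GgAATthh=4 GgAaTTHH=8 GgAaTTHh=16 GgAaTThh=8 GgAaTtHH=8 GgAaTtHh=16 GgAaTthh=8 GgaaTTHH=4 GgaaTTHh=8 GgaaTThh=4 GgaaTtHH=4 GgaaTtHh=8 GgaaTthh=4
GGAATTHH hits 4/256; gcd=4; 4÷4/256÷4 = 1/64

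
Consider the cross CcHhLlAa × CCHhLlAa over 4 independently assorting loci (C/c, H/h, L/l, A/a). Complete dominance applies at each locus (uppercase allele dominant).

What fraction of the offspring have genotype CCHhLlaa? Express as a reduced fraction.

P(CCHhLlaa) = 1/32

CcHhLlAa gametes: CHLA×1, CHLa×1, CHlA×1, CHla×1, ChLA×1, ChLa×1, ChlA×1, Chla×1, cHLA×1, cHLa×1, cHlA×1, cHla×1, chLA×1, chLa×1, chlA×1, chla×1
CCHhLlAa gametes: CHLA×2, CHLa×2, CHlA×2, CHla×2, ChLA×2, ChLa×2, ChlA×2, Chla×2
CcHhLlAa×CCHhLlAa grid (16·16=256): CCHHLLAA=2 CCHHLLAa=4 CCHHLLaa=2 CCHHLlAA=4 CCHHLlAa=8 CCHHLlaa=4 CCHHllAA=2 CCHHllAa=4 CCHHllaa=2 CCHhLLAA=4 CCHhLLAa=8 CCHhLLaa=4 CCHhLlAA=8 CCHhLlAa=16 CCHhLlaa=8 CCHhllAA=4 CCHhllAa=8 CCHhllaa=4 CChhLLAA=2 CChhLLAa=4 CChhLLaa=2 CChhLlAA=4 CChhLlAa=8 CChhLlaa=4 CChhllAA=2 CChhllAa=4 CChhllaa=2 CcHHLLAA=2 CcHHLLAa=4 CcHHLLaa=2 CcHHLlAA=4 CcHHLlAa=8 CcHHLlaa=4 CcHHllAA=2 CcHHllAa=4 CcHHllaa=2 CcHhLLAA=4 CcHhLLAa=8 CcHhLLaa=4 CcHhLlAA=8 CcHhLlAa=16 CcHhLlaa=8 CcHhllAA=4 CcHhllAa=8 CcHhllaa=4 CchhLLAA=2 CchhLLAa=4 CchhLLaa=2 CchhLlAA=4 CchhLlAa=8 CchhLlaa=4 CchhllAA=2 CchhllAa=4 Cchhllaa=2
CCHhLlaa hits 8/256; gcd=8; 8÷8/256÷8 = 1/32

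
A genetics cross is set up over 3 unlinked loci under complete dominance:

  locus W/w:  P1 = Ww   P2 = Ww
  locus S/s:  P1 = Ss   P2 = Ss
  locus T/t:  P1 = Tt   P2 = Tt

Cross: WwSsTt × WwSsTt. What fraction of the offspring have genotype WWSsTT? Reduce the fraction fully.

P(WWSsTT) = 1/32

WwSsTt gametes: WST×1, WSt×1, WsT×1, Wst×1, wST×1, wSt×1, wsT×1, wst×1
WwSsTt gametes: WST×1, WSt×1, WsT×1, Wst×1, wST×1, wSt×1, wsT×1, wst×1
WwSsTt×WwSsTt grid (8·8=64): WWSSTT=1 WWSSTt=2 WWSStt=1 WWSsTT=2 WWSsTt=4 WWSstt=2 WWssTT=1 WWssTt=2 WWsstt=1 WwSSTT=2 WwSSTt=4 WwSStt=2 WwSsTT=4 WwSsTt=8 WwSstt=4 WwssTT=2 WwssTt=4 Wwsstt=2 wwSSTT=1 wwSSTt=2 wwSStt=1 wwSsTT=2 wwSsTt=4 wwSstt=2 wwssTT=1 wwssTt=2 wwsstt=1
WWSsTT hits 2/64; gcd=2; 2÷2/64÷2 = 1/32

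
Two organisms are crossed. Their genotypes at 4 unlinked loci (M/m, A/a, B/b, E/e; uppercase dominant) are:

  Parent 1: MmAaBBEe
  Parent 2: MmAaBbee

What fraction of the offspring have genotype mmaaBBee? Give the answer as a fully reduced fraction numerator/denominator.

MmAaBBEe gametes: MABE×2, MABe×2, MaBE×2, MaBe×2, mABE×2, mABe×2, maBE×2, maBe×2
MmAaBbee gametes: MABe×2, MAbe×2, MaBe×2, Mabe×2, mABe×2, mAbe×2, maBe×2, mabe×2
MmAaBBEe×MmAaBbee grid (16·16=256): MMAABBEe=4 MMAABBee=4 MMAABbEe=4 MMAABbee=4 MMAaBBEe=8 MMAaBBee=8 MMAaBbEe=8 MMAaBbee=8 MMaaBBEe=4 MMaaBBee=4 MMaaBbEe=4 MMaaBbee=4 MmAABBEe=8 MmAABBee=8 MmAABbEe=8 MmAABbee=8 MmAaBBEe=16 MmAaBBee=16 MmAaBbEe=16 MmAaBbee=16 MmaaBBEe=8 MmaaBBee=8 MmaaBbEe=8 MmaaBbee=8 mmAABBEe=4 mmAABBee=4 mmAABbEe=4 mmAABbee=4 mmAaBBEe=8 mmAaBBee=8 mmAaBbEe=8 mmAaBbee=8 mmaaBBEe=4 mmaaBBee=4 mmaaBbEe=4 mmaaBbee=4
mmaaBBee hits 4/256; gcd=4; 4÷4/256÷4 = 1/64

P(mmaaBBee) = 1/64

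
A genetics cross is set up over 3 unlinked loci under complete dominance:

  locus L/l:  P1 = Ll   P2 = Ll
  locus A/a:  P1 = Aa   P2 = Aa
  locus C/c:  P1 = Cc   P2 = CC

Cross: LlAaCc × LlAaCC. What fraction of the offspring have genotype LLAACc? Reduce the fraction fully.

P(LLAACc) = 1/32

LlAaCc gametes: LAC×1, LAc×1, LaC×1, Lac×1, lAC×1, lAc×1, laC×1, lac×1
LlAaCC gametes: LAC×2, LaC×2, lAC×2, laC×2
LlAaCc×LlAaCC grid (8·8=64): LLAACC=2 LLAACc=2 LLAaCC=4 LLAaCc=4 LLaaCC=2 LLaaCc=2 LlAACC=4 LlAACc=4 LlAaCC=8 LlAaCc=8 LlaaCC=4 LlaaCc=4 llAACC=2 llAACc=2 llAaCC=4 llAaCc=4 llaaCC=2 llaaCc=2
LLAACc hits 2/64; gcd=2; 2÷2/64÷2 = 1/32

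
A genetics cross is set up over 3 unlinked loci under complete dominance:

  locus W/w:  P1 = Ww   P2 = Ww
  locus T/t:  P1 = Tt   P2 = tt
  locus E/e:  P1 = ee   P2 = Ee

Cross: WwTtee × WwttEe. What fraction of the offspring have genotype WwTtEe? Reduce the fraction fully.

P(WwTtEe) = 1/8

WwTtee gametes: WTe×2, Wte×2, wTe×2, wte×2
WwttEe gametes: WtE×2, Wte×2, wtE×2, wte×2
WwTtee×WwttEe grid (8·8=64): WWTtEe=4 WWTtee=4 WWttEe=4 WWttee=4 WwTtEe=8 WwTtee=8 WwttEe=8 Wwttee=8 wwTtEe=4 wwTtee=4 wwttEe=4 wwttee=4
WwTtEe hits 8/64; gcd=8; 8÷8/64÷8 = 1/8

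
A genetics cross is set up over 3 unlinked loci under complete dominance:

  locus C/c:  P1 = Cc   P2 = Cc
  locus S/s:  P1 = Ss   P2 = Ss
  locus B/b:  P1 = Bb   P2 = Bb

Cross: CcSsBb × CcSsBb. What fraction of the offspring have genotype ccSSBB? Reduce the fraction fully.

CcSsBb gametes: CSB×1, CSb×1, CsB×1, Csb×1, cSB×1, cSb×1, csB×1, csb×1
CcSsBb gametes: CSB×1, CSb×1, CsB×1, Csb×1, cSB×1, cSb×1, csB×1, csb×1
CcSsBb×CcSsBb grid (8·8=64): CCSSBB=1 CCSSBb=2 CCSSbb=1 CCSsBB=2 CCSsBb=4 CCSsbb=2 CCssBB=1 CCssBb=2 CCssbb=1 CcSSBB=2 CcSSBb=4 CcSSbb=2 CcSsBB=4 CcSsBb=8 CcSsbb=4 CcssBB=2 CcssBb=4 Ccssbb=2 ccSSBB=1 ccSSBb=2 ccSSbb=1 ccSsBB=2 ccSsBb=4 ccSsbb=2 ccssBB=1 ccssBb=2 ccssbb=1
ccSSBB hits 1/64; gcd=1; 1÷1/64÷1 = 1/64

P(ccSSBB) = 1/64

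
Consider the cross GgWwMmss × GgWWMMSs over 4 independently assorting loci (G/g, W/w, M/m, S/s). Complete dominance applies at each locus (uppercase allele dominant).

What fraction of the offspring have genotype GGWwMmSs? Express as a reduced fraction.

P(GGWwMmSs) = 1/32

GgWwMmss gametes: GWMs×2, GWms×2, GwMs×2, Gwms×2, gWMs×2, gWms×2, gwMs×2, gwms×2
GgWWMMSs gametes: GWMS×4, GWMs×4, gWMS×4, gWMs×4
GgWwMmss×GgWWMMSs grid (16·16=256): GGWWMMSs=8 GGWWMMss=8 GGWWMmSs=8 GGWWMmss=8 GGWwMMSs=8 GGWwMMss=8 GGWwMmSs=8 GGWwMmss=8 GgWWMMSs=16 GgWWMMss=16 GgWWMmSs=16 GgWWMmss=16 GgWwMMSs=16 GgWwMMss=16 GgWwMmSs=16 GgWwMmss=16 ggWWMMSs=8 ggWWMMss=8 ggWWMmSs=8 ggWWMmss=8 ggWwMMSs=8 ggWwMMss=8 ggWwMmSs=8 ggWwMmss=8
GGWwMmSs hits 8/256; gcd=8; 8÷8/256÷8 = 1/32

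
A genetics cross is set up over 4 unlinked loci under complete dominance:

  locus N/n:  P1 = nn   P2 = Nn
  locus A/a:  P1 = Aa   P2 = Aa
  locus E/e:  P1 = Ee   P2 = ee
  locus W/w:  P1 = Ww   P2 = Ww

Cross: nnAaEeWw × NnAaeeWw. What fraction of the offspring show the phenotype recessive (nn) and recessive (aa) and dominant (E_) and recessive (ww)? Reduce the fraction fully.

nnAaEeWw gametes: nAEW×2, nAEw×2, nAeW×2, nAew×2, naEW×2, naEw×2, naeW×2, naew×2
NnAaeeWw gametes: NAeW×2, NAew×2, NaeW×2, Naew×2, nAeW×2, nAew×2, naeW×2, naew×2
nnAaEeWw×NnAaeeWw grid (16·16=256): NnAAEeWW=4 NnAAEeWw=8 NnAAEeww=4 NnAAeeWW=4 NnAAeeWw=8 NnAAeeww=4 NnAaEeWW=8 NnAaEeWw=16 NnAaEeww=8 NnAaeeWW=8 NnAaeeWw=16 NnAaeeww=8 NnaaEeWW=4 NnaaEeWw=8 NnaaEeww=4 NnaaeeWW=4 NnaaeeWw=8 Nnaaeeww=4 nnAAEeWW=4 nnAAEeWw=8 nnAAEeww=4 nnAAeeWW=4 nnAAeeWw=8 nnAAeeww=4 nnAaEeWW=8 nnAaEeWw=16 nnAaEeww=8 nnAaeeWW=8 nnAaeeWw=16 nnAaeeww=8 nnaaEeWW=4 nnaaEeWw=8 nnaaEeww=4 nnaaeeWW=4 nnaaeeWw=8 nnaaeeww=4
nn aa E_ ww hits 4/256; gcd=4; 4÷4/256÷4 = 1/64

P(nn aa E_ ww) = 1/64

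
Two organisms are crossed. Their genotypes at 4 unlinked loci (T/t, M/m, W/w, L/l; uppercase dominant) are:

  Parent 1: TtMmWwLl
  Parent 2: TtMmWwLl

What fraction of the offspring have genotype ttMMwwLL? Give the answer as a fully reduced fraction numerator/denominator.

P(ttMMwwLL) = 1/256

TtMmWwLl gametes: TMWL×1, TMWl×1, TMwL×1, TMwl×1, TmWL×1, TmWl×1, TmwL×1, Tmwl×1, tMWL×1, tMWl×1, tMwL×1, tMwl×1, tmWL×1, tmWl×1, tmwL×1, tmwl×1
TtMmWwLl gametes: TMWL×1, TMWl×1, TMwL×1, TMwl×1, TmWL×1, TmWl×1, TmwL×1, Tmwl×1, tMWL×1, tMWl×1, tMwL×1, tMwl×1, tmWL×1, tmWl×1, tmwL×1, tmwl×1
TtMmWwLl×TtMmWwLl grid (16·16=256): TTMMWWLL=1 TTMMWWLl=2 TTMMWWll=1 TTMMWwLL=2 TTMMWwLl=4 TTMMWwll=2 TTMMwwLL=1 TTMMwwLl=2 TTMMwwll=1 TTMmWWLL=2 TTMmWWLl=4 TTMmWWll=2 TTMmWwLL=4 TTMmWwLl=8 TTMmWwll=4 TTMmwwLL=2 TTMmwwLl=4 TTMmwwll=2 TTmmWWLL=1 TTmmWWLl=2 TTmmWWll=1 TTmmWwLL=2 TTmmWwLl=4 TTmmWwll=2 TTmmwwLL=1 TTmmwwLl=2 TTmmwwll=1 TtMMWWLL=2 TtMMWWLl=4 TtMMWWll=2 TtMMWwLL=4 TtMMWwLl=8 TtMMWwll=4 TtMMwwLL=2 TtMMwwLl=4 TtMMwwll=2 TtMmWWLL=4 TtMmWWLl=8 TtMmWWll=4 TtMmWwLL=8 TtMmWwLl=16 TtMmWwll=8 TtMmwwLL=4 TtMmwwLl=8 TtMmwwll=4 TtmmWWLL=2 TtmmWWLl=4 TtmmWWll=2 TtmmWwLL=4 TtmmWwLl=8 TtmmWwll=4 TtmmwwLL=2 TtmmwwLl=4 Ttmmwwll=2 ttMMWWLL=1 ttMMWWLl=2 ttMMWWll=1 ttMMWwLL=2 ttMMWwLl=4 ttMMWwll=2 ttMMwwLL=1 ttMMwwLl=2 ttMMwwll=1 ttMmWWLL=2 ttMmWWLl=4 ttMmWWll=2 ttMmWwLL=4 ttMmWwLl=8 ttMmWwll=4 ttMmwwLL=2 ttMmwwLl=4 ttMmwwll=2 ttmmWWLL=1 ttmmWWLl=2 ttmmWWll=1 ttmmWwLL=2 ttmmWwLl=4 ttmmWwll=2 ttmmwwLL=1 ttmmwwLl=2 ttmmwwll=1
ttMMwwLL hits 1/256; gcd=1; 1÷1/256÷1 = 1/256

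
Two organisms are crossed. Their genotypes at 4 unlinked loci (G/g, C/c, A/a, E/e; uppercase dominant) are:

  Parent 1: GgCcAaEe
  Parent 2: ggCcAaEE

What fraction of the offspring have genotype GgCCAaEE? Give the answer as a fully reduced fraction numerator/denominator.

P(GgCCAaEE) = 1/32

GgCcAaEe gametes: GCAE×1, GCAe×1, GCaE×1, GCae×1, GcAE×1, GcAe×1, GcaE×1, Gcae×1, gCAE×1, gCAe×1, gCaE×1, gCae×1, gcAE×1, gcAe×1, gcaE×1, gcae×1
ggCcAaEE gametes: gCAE×4, gCaE×4, gcAE×4, gcaE×4
GgCcAaEe×ggCcAaEE grid (16·16=256): GgCCAAEE=4 GgCCAAEe=4 GgCCAaEE=8 GgCCAaEe=8 GgCCaaEE=4 GgCCaaEe=4 GgCcAAEE=8 GgCcAAEe=8 GgCcAaEE=16 GgCcAaEe=16 GgCcaaEE=8 GgCcaaEe=8 GgccAAEE=4 GgccAAEe=4 GgccAaEE=8 GgccAaEe=8 GgccaaEE=4 GgccaaEe=4 ggCCAAEE=4 ggCCAAEe=4 ggCCAaEE=8 ggCCAaEe=8 ggCCaaEE=4 ggCCaaEe=4 ggCcAAEE=8 ggCcAAEe=8 ggCcAaEE=16 ggCcAaEe=16 ggCcaaEE=8 ggCcaaEe=8 ggccAAEE=4 ggccAAEe=4 ggccAaEE=8 ggccAaEe=8 ggccaaEE=4 ggccaaEe=4
GgCCAaEE hits 8/256; gcd=8; 8÷8/256÷8 = 1/32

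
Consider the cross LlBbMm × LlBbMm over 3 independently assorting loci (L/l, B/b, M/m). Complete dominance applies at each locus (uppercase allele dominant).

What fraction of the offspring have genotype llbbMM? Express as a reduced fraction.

LlBbMm gametes: LBM×1, LBm×1, LbM×1, Lbm×1, lBM×1, lBm×1, lbM×1, lbm×1
LlBbMm gametes: LBM×1, LBm×1, LbM×1, Lbm×1, lBM×1, lBm×1, lbM×1, lbm×1
LlBbMm×LlBbMm grid (8·8=64): LLBBMM=1 LLBBMm=2 LLBBmm=1 LLBbMM=2 LLBbMm=4 LLBbmm=2 LLbbMM=1 LLbbMm=2 LLbbmm=1 LlBBMM=2 LlBBMm=4 LlBBmm=2 LlBbMM=4 LlBbMm=8 LlBbmm=4 LlbbMM=2 LlbbMm=4 Llbbmm=2 llBBMM=1 llBBMm=2 llBBmm=1 llBbMM=2 llBbMm=4 llBbmm=2 llbbMM=1 llbbMm=2 llbbmm=1
llbbMM hits 1/64; gcd=1; 1÷1/64÷1 = 1/64

P(llbbMM) = 1/64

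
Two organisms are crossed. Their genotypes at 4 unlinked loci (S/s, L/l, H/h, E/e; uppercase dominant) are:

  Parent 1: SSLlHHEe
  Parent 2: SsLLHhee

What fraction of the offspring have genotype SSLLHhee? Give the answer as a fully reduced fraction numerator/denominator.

P(SSLLHhee) = 1/16

SSLlHHEe gametes: SLHE×4, SLHe×4, SlHE×4, SlHe×4
SsLLHhee gametes: SLHe×4, SLhe×4, sLHe×4, sLhe×4
SSLlHHEe×SsLLHhee grid (16·16=256): SSLLHHEe=16 SSLLHHee=16 SSLLHhEe=16 SSLLHhee=16 SSLlHHEe=16 SSLlHHee=16 SSLlHhEe=16 SSLlHhee=16 SsLLHHEe=16 SsLLHHee=16 SsLLHhEe=16 SsLLHhee=16 SsLlHHEe=16 SsLlHHee=16 SsLlHhEe=16 SsLlHhee=16
SSLLHhee hits 16/256; gcd=16; 16÷16/256÷16 = 1/16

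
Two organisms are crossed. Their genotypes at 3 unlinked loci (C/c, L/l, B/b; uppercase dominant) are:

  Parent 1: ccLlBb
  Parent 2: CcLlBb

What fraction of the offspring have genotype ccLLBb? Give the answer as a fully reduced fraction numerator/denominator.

P(ccLLBb) = 1/16

ccLlBb gametes: cLB×2, cLb×2, clB×2, clb×2
CcLlBb gametes: CLB×1, CLb×1, ClB×1, Clb×1, cLB×1, cLb×1, clB×1, clb×1
ccLlBb×CcLlBb grid (8·8=64): CcLLBB=2 CcLLBb=4 CcLLbb=2 CcLlBB=4 CcLlBb=8 CcLlbb=4 CcllBB=2 CcllBb=4 Ccllbb=2 ccLLBB=2 ccLLBb=4 ccLLbb=2 ccLlBB=4 ccLlBb=8 ccLlbb=4 ccllBB=2 ccllBb=4 ccllbb=2
ccLLBb hits 4/64; gcd=4; 4÷4/64÷4 = 1/16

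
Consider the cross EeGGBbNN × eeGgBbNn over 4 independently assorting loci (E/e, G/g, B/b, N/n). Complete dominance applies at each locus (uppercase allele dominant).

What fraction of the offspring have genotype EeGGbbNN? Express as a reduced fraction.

EeGGBbNN gametes: EGBN×4, EGbN×4, eGBN×4, eGbN×4
eeGgBbNn gametes: eGBN×2, eGBn×2, eGbN×2, eGbn×2, egBN×2, egBn×2, egbN×2, egbn×2
EeGGBbNN×eeGgBbNn grid (16·16=256): EeGGBBNN=8 EeGGBBNn=8 EeGGBbNN=16 EeGGBbNn=16 EeGGbbNN=8 EeGGbbNn=8 EeGgBBNN=8 EeGgBBNn=8 EeGgBbNN=16 EeGgBbNn=16 EeGgbbNN=8 EeGgbbNn=8 eeGGBBNN=8 eeGGBBNn=8 eeGGBbNN=16 eeGGBbNn=16 eeGGbbNN=8 eeGGbbNn=8 eeGgBBNN=8 eeGgBBNn=8 eeGgBbNN=16 eeGgBbNn=16 eeGgbbNN=8 eeGgbbNn=8
EeGGbbNN hits 8/256; gcd=8; 8÷8/256÷8 = 1/32

P(EeGGbbNN) = 1/32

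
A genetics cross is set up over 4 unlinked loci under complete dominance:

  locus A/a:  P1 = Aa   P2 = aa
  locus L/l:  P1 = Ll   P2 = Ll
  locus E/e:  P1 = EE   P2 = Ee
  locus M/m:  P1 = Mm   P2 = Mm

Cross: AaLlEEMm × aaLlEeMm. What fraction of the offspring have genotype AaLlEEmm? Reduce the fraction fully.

P(AaLlEEmm) = 1/32

AaLlEEMm gametes: ALEM×2, ALEm×2, AlEM×2, AlEm×2, aLEM×2, aLEm×2, alEM×2, alEm×2
aaLlEeMm gametes: aLEM×2, aLEm×2, aLeM×2, aLem×2, alEM×2, alEm×2, aleM×2, alem×2
AaLlEEMm×aaLlEeMm grid (16·16=256): AaLLEEMM=4 AaLLEEMm=8 AaLLEEmm=4 AaLLEeMM=4 AaLLEeMm=8 AaLLEemm=4 AaLlEEMM=8 AaLlEEMm=16 AaLlEEmm=8 AaLlEeMM=8 AaLlEeMm=16 AaLlEemm=8 AallEEMM=4 AallEEMm=8 AallEEmm=4 AallEeMM=4 AallEeMm=8 AallEemm=4 aaLLEEMM=4 aaLLEEMm=8 aaLLEEmm=4 aaLLEeMM=4 aaLLEeMm=8 aaLLEemm=4 aaLlEEMM=8 aaLlEEMm=16 aaLlEEmm=8 aaLlEeMM=8 aaLlEeMm=16 aaLlEemm=8 aallEEMM=4 aallEEMm=8 aallEEmm=4 aallEeMM=4 aallEeMm=8 aallEemm=4
AaLlEEmm hits 8/256; gcd=8; 8÷8/256÷8 = 1/32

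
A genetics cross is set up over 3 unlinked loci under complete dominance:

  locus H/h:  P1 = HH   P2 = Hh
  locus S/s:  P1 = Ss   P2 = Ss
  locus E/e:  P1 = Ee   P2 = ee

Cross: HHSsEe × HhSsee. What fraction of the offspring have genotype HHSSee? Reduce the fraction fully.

P(HHSSee) = 1/16

HHSsEe gametes: HSE×2, HSe×2, HsE×2, Hse×2
HhSsee gametes: HSe×2, Hse×2, hSe×2, hse×2
HHSsEe×HhSsee grid (8·8=64): HHSSEe=4 HHSSee=4 HHSsEe=8 HHSsee=8 HHssEe=4 HHssee=4 HhSSEe=4 HhSSee=4 HhSsEe=8 HhSsee=8 HhssEe=4 Hhssee=4
HHSSee hits 4/64; gcd=4; 4÷4/64÷4 = 1/16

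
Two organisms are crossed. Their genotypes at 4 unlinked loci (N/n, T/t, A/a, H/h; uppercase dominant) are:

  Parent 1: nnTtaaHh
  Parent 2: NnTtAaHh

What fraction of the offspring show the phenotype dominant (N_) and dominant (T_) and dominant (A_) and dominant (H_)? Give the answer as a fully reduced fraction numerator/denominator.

P(N_ T_ A_ H_) = 9/64

nnTtaaHh gametes: nTaH×4, nTah×4, ntaH×4, ntah×4
NnTtAaHh gametes: NTAH×1, NTAh×1, NTaH×1, NTah×1, NtAH×1, NtAh×1, NtaH×1, Ntah×1, nTAH×1, nTAh×1, nTaH×1, nTah×1, ntAH×1, ntAh×1, ntaH×1, ntah×1
nnTtaaHh×NnTtAaHh grid (16·16=256): NnTTAaHH=4 NnTTAaHh=8 NnTTAahh=4 NnTTaaHH=4 NnTTaaHh=8 NnTTaahh=4 NnTtAaHH=8 NnTtAaHh=16 NnTtAahh=8 NnTtaaHH=8 NnTtaaHh=16 NnTtaahh=8 NnttAaHH=4 NnttAaHh=8 NnttAahh=4 NnttaaHH=4 NnttaaHh=8 Nnttaahh=4 nnTTAaHH=4 nnTTAaHh=8 nnTTAahh=4 nnTTaaHH=4 nnTTaaHh=8 nnTTaahh=4 nnTtAaHH=8 nnTtAaHh=16 nnTtAahh=8 nnTtaaHH=8 nnTtaaHh=16 nnTtaahh=8 nnttAaHH=4 nnttAaHh=8 nnttAahh=4 nnttaaHH=4 nnttaaHh=8 nnttaahh=4
N_ T_ A_ H_ hits 36/256; gcd=4; 36÷4/256÷4 = 9/64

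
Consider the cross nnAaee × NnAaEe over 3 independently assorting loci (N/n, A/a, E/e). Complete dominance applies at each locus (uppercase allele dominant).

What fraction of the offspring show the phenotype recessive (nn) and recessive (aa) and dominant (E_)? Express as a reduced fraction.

P(nn aa E_) = 1/16

nnAaee gametes: nAe×4, nae×4
NnAaEe gametes: NAE×1, NAe×1, NaE×1, Nae×1, nAE×1, nAe×1, naE×1, nae×1
nnAaee×NnAaEe grid (8·8=64): NnAAEe=4 NnAAee=4 NnAaEe=8 NnAaee=8 NnaaEe=4 Nnaaee=4 nnAAEe=4 nnAAee=4 nnAaEe=8 nnAaee=8 nnaaEe=4 nnaaee=4
nn aa E_ hits 4/64; gcd=4; 4÷4/64÷4 = 1/16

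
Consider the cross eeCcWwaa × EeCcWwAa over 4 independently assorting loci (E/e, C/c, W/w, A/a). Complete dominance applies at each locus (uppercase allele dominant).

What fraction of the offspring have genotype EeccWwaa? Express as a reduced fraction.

eeCcWwaa gametes: eCWa×4, eCwa×4, ecWa×4, ecwa×4
EeCcWwAa gametes: ECWA×1, ECWa×1, ECwA×1, ECwa×1, EcWA×1, EcWa×1, EcwA×1, Ecwa×1, eCWA×1, eCWa×1, eCwA×1, eCwa×1, ecWA×1, ecWa×1, ecwA×1, ecwa×1
eeCcWwaa×EeCcWwAa grid (16·16=256): EeCCWWAa=4 EeCCWWaa=4 EeCCWwAa=8 EeCCWwaa=8 EeCCwwAa=4 EeCCwwaa=4 EeCcWWAa=8 EeCcWWaa=8 EeCcWwAa=16 EeCcWwaa=16 EeCcwwAa=8 EeCcwwaa=8 EeccWWAa=4 EeccWWaa=4 EeccWwAa=8 EeccWwaa=8 EeccwwAa=4 Eeccwwaa=4 eeCCWWAa=4 eeCCWWaa=4 eeCCWwAa=8 eeCCWwaa=8 eeCCwwAa=4 eeCCwwaa=4 eeCcWWAa=8 eeCcWWaa=8 eeCcWwAa=16 eeCcWwaa=16 eeCcwwAa=8 eeCcwwaa=8 eeccWWAa=4 eeccWWaa=4 eeccWwAa=8 eeccWwaa=8 eeccwwAa=4 eeccwwaa=4
EeccWwaa hits 8/256; gcd=8; 8÷8/256÷8 = 1/32

P(EeccWwaa) = 1/32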